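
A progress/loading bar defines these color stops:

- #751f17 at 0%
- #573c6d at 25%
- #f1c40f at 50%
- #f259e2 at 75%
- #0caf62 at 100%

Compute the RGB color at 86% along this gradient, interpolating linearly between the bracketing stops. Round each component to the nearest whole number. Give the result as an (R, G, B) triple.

86% lies between the 75% and 100% stops, so the local fraction is t = (86 − 75)/(100 − 75) = 11/25 ≈ 0.44.
#f259e2 → (242, 89, 226); #0caf62 → (12, 175, 98).
R = 242 + 0.44 × (12 − 242) = 140.8 → 141
G = 89 + 0.44 × (175 − 89) = 126.84 → 127
B = 226 + 0.44 × (98 − 226) = 169.68 → 170

(141, 127, 170)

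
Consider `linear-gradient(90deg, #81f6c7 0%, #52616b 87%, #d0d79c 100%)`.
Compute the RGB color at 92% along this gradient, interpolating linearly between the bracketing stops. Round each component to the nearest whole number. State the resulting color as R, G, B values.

(130, 142, 126)

92% lies between the 87% and 100% stops, so the local fraction is t = (92 − 87)/(100 − 87) = 5/13 ≈ 0.3846.
#52616b → (82, 97, 107); #d0d79c → (208, 215, 156).
R = 82 + 0.3846 × (208 − 82) = 130.46 → 130
G = 97 + 0.3846 × (215 − 97) = 142.383 → 142
B = 107 + 0.3846 × (156 − 107) = 125.845 → 126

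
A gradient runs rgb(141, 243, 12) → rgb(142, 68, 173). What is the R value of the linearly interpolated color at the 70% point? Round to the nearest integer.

142

R = 141 + 0.7 × (142 − 141) = 141.7 → 142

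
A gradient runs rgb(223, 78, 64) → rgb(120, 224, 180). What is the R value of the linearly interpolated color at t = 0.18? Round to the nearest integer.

R = 223 + 0.18 × (120 − 223) = 204.46 → 204

204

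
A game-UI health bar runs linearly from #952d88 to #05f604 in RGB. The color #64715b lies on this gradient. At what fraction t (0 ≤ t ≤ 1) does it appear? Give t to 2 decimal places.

0.34

Invert the lerp on the G channel (largest span, 201): t = (113 − 45) / (246 − 45) = 68/201 = 0.33831.
Check on R: (100 − 149)/(5 − 149) = 0.3403 ✓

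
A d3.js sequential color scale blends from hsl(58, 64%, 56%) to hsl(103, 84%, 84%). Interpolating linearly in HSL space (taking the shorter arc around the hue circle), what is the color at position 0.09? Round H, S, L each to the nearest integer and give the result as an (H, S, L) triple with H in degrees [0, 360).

(62, 66, 59)

Hue arc: Δh = 103 − 58 = 45° (|Δh| ≤ 180, already the shorter path).
H = 58 + 0.09 × (45) = 62.05 → 62°
S = 64 + 0.09 × (84 − 64) = 65.8 → 66%
L = 56 + 0.09 × (84 − 56) = 58.52 → 59%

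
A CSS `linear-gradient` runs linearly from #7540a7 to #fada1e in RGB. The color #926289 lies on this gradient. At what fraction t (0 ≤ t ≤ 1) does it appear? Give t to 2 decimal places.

0.22

Invert the lerp on the G channel (largest span, 154): t = (98 − 64) / (218 − 64) = 34/154 = 0.22078.
Check on R: (146 − 117)/(250 − 117) = 0.218 ✓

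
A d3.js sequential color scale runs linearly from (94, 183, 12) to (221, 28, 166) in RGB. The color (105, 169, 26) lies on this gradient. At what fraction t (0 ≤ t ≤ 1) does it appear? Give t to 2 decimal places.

Invert the lerp on the G channel (largest span, 155): t = (169 − 183) / (28 − 183) = -14/-155 = 0.090323.
Check on R: (105 − 94)/(221 − 94) = 0.08661 ✓

0.09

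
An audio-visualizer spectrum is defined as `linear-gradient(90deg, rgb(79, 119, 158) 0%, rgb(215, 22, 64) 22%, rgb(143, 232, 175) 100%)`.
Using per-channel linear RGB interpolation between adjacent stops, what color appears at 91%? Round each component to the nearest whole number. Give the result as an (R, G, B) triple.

(151, 208, 162)

91% lies between the 22% and 100% stops, so the local fraction is t = (91 − 22)/(100 − 22) = 69/78 ≈ 0.8846.
R = 215 + 0.8846 × (143 − 215) = 151.309 → 151
G = 22 + 0.8846 × (232 − 22) = 207.766 → 208
B = 64 + 0.8846 × (175 − 64) = 162.191 → 162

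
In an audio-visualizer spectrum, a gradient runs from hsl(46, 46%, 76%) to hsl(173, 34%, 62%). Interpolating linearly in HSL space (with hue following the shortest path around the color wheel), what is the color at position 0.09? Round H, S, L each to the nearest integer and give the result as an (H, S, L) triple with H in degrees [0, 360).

(57, 45, 75)

Hue arc: Δh = 173 − 46 = 127° (|Δh| ≤ 180, already the shorter path).
H = 46 + 0.09 × (127) = 57.43 → 57°
S = 46 + 0.09 × (34 − 46) = 44.92 → 45%
L = 76 + 0.09 × (62 − 76) = 74.74 → 75%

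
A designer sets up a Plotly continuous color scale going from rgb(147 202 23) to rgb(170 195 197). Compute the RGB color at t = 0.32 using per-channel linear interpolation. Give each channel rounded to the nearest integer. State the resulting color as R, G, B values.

(154, 200, 79)

R = 147 + 0.32 × (170 − 147) = 147 + 0.32 × 23 = 154.36 → 154
G = 202 + 0.32 × (195 − 202) = 202 + 0.32 × -7 = 199.76 → 200
B = 23 + 0.32 × (197 − 23) = 23 + 0.32 × 174 = 78.68 → 79
So the blended color is (154, 200, 79), about #9ac84f.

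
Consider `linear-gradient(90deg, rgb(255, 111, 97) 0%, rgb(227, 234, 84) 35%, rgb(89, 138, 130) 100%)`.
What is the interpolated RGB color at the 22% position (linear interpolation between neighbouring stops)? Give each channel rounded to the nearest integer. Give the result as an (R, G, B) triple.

(237, 188, 89)

22% lies between the 0% and 35% stops, so the local fraction is t = (22 − 0)/(35 − 0) = 22/35 ≈ 0.6286.
R = 255 + 0.6286 × (227 − 255) = 237.399 → 237
G = 111 + 0.6286 × (234 − 111) = 188.318 → 188
B = 97 + 0.6286 × (84 − 97) = 88.828 → 89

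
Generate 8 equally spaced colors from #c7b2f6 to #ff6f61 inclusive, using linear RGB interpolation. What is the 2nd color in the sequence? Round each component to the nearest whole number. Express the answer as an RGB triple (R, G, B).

(207, 168, 225)

With 8 swatches and endpoints inclusive, swatch 2 sits at t = (2 − 1)/(8 − 1) = 1/7 ≈ 0.1429.
#c7b2f6 → (199, 178, 246); #ff6f61 → (255, 111, 97).
R = 199 + 0.1429 × (255 − 199) = 207.002 → 207
G = 178 + 0.1429 × (111 − 178) = 168.426 → 168
B = 246 + 0.1429 × (97 − 246) = 224.708 → 225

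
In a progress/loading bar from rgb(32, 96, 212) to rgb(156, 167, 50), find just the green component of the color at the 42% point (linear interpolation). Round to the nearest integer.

126

G = 96 + 0.42 × (167 − 96) = 125.82 → 126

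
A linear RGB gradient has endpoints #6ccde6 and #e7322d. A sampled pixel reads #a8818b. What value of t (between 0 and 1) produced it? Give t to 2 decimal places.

Invert the lerp on the B channel (largest span, 185): t = (139 − 230) / (45 − 230) = -91/-185 = 0.49189.
Check on R: (168 − 108)/(231 − 108) = 0.4878 ✓

0.49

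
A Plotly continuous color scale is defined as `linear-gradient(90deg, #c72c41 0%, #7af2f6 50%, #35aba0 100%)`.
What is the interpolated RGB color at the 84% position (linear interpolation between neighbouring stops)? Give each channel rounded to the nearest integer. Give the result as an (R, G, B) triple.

84% lies between the 50% and 100% stops, so the local fraction is t = (84 − 50)/(100 − 50) = 34/50 ≈ 0.68.
#7af2f6 → (122, 242, 246); #35aba0 → (53, 171, 160).
R = 122 + 0.68 × (53 − 122) = 75.08 → 75
G = 242 + 0.68 × (171 − 242) = 193.72 → 194
B = 246 + 0.68 × (160 − 246) = 187.52 → 188

(75, 194, 188)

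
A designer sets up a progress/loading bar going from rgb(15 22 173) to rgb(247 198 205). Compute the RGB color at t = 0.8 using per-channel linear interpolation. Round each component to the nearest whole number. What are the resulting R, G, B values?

R = 15 + 0.8 × (247 − 15) = 15 + 0.8 × 232 = 200.6 → 201
G = 22 + 0.8 × (198 − 22) = 22 + 0.8 × 176 = 162.8 → 163
B = 173 + 0.8 × (205 − 173) = 173 + 0.8 × 32 = 198.6 → 199

(201, 163, 199)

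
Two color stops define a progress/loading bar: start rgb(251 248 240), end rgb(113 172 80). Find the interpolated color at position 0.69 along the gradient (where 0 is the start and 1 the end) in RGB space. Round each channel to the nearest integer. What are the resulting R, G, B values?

(156, 196, 130)

R = 251 + 0.69 × (113 − 251) = 251 + 0.69 × -138 = 155.78 → 156
G = 248 + 0.69 × (172 − 248) = 248 + 0.69 × -76 = 195.56 → 196
B = 240 + 0.69 × (80 − 240) = 240 + 0.69 × -160 = 129.6 → 130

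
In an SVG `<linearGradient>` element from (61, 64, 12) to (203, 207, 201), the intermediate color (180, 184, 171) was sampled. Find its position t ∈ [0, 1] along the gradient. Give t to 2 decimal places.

Invert the lerp on the B channel (largest span, 189): t = (171 − 12) / (201 − 12) = 159/189 = 0.84127.
Check on R: (180 − 61)/(203 − 61) = 0.838 ✓

0.84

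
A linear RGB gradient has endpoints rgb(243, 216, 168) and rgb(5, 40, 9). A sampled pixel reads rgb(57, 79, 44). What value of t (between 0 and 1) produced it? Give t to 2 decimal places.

Invert the lerp on the R channel (largest span, 238): t = (57 − 243) / (5 − 243) = -186/-238 = 0.78151.
Check on G: (79 − 216)/(40 − 216) = 0.7784 ✓

0.78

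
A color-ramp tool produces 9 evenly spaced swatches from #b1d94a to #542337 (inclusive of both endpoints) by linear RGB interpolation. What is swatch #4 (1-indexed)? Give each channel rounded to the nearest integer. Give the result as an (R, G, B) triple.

(142, 149, 67)

With 9 swatches and endpoints inclusive, swatch 4 sits at t = (4 − 1)/(9 − 1) = 3/8 ≈ 0.375.
#b1d94a → (177, 217, 74); #542337 → (84, 35, 55).
R = 177 + 0.375 × (84 − 177) = 142.125 → 142
G = 217 + 0.375 × (35 − 217) = 148.75 → 149
B = 74 + 0.375 × (55 − 74) = 66.875 → 67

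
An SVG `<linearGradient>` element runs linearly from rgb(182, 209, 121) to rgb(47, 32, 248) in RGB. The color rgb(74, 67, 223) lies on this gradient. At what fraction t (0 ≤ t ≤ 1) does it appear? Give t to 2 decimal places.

Invert the lerp on the G channel (largest span, 177): t = (67 − 209) / (32 − 209) = -142/-177 = 0.80226.
Check on R: (74 − 182)/(47 − 182) = 0.8 ✓

0.80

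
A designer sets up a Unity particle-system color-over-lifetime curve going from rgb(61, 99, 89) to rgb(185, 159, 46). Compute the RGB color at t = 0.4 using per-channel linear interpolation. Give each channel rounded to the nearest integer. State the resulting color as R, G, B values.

(111, 123, 72)

R = 61 + 0.4 × (185 − 61) = 61 + 0.4 × 124 = 110.6 → 111
G = 99 + 0.4 × (159 − 99) = 99 + 0.4 × 60 = 123 → 123
B = 89 + 0.4 × (46 − 89) = 89 + 0.4 × -43 = 71.8 → 72
So the blended color is (111, 123, 72), about #6f7b48.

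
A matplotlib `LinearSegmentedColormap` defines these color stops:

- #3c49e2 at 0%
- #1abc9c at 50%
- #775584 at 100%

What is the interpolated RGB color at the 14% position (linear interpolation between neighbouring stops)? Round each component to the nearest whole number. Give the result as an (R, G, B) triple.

(50, 105, 206)

14% lies between the 0% and 50% stops, so the local fraction is t = (14 − 0)/(50 − 0) = 14/50 ≈ 0.28.
#3c49e2 → (60, 73, 226); #1abc9c → (26, 188, 156).
R = 60 + 0.28 × (26 − 60) = 50.48 → 50
G = 73 + 0.28 × (188 − 73) = 105.2 → 105
B = 226 + 0.28 × (156 − 226) = 206.4 → 206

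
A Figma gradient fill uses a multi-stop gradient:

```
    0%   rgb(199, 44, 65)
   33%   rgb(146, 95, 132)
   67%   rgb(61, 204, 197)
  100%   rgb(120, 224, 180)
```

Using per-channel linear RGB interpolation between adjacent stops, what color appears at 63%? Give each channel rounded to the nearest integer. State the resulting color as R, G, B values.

(71, 191, 189)

63% lies between the 33% and 67% stops, so the local fraction is t = (63 − 33)/(67 − 33) = 30/34 ≈ 0.8824.
R = 146 + 0.8824 × (61 − 146) = 70.996 → 71
G = 95 + 0.8824 × (204 − 95) = 191.182 → 191
B = 132 + 0.8824 × (197 − 132) = 189.356 → 189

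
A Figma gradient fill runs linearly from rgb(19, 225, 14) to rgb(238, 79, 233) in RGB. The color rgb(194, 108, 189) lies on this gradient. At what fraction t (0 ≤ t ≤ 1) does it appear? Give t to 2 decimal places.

0.80

Invert the lerp on the R channel (largest span, 219): t = (194 − 19) / (238 − 19) = 175/219 = 0.79909.
Check on G: (108 − 225)/(79 − 225) = 0.8014 ✓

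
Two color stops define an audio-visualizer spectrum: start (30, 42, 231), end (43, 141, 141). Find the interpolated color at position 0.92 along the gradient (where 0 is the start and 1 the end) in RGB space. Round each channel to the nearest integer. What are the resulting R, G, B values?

R = 30 + 0.92 × (43 − 30) = 30 + 0.92 × 13 = 41.96 → 42
G = 42 + 0.92 × (141 − 42) = 42 + 0.92 × 99 = 133.08 → 133
B = 231 + 0.92 × (141 − 231) = 231 + 0.92 × -90 = 148.2 → 148

(42, 133, 148)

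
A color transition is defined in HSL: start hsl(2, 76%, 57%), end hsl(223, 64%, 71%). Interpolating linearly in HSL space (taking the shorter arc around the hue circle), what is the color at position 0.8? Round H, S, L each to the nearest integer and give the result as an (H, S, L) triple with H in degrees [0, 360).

Hue: 223 − 2 = 221°, but |221| > 180 so the shorter arc goes the other way: Δh = 221 − 360 = -139°.
H = 2 + 0.8 × (-139) = -109.2 → -109 → -109 mod 360 = 251°
S = 76 + 0.8 × (64 − 76) = 66.4 → 66%
L = 57 + 0.8 × (71 − 57) = 68.2 → 68%

(251, 66, 68)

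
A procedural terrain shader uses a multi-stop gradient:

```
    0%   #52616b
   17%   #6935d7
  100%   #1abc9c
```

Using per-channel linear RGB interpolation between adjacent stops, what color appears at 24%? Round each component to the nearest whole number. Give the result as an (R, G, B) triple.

(98, 64, 210)

24% lies between the 17% and 100% stops, so the local fraction is t = (24 − 17)/(100 − 17) = 7/83 ≈ 0.0843.
#6935d7 → (105, 53, 215); #1abc9c → (26, 188, 156).
R = 105 + 0.0843 × (26 − 105) = 98.34 → 98
G = 53 + 0.0843 × (188 − 53) = 64.38 → 64
B = 215 + 0.0843 × (156 − 215) = 210.026 → 210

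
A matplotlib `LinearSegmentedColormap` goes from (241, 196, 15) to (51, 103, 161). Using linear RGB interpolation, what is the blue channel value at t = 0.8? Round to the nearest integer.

B = 15 + 0.8 × (161 − 15) = 131.8 → 132

132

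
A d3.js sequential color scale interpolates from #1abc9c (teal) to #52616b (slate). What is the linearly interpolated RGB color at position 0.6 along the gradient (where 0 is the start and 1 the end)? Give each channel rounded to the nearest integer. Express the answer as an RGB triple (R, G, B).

(60, 133, 127)

#1abc9c → (26, 188, 156); #52616b → (82, 97, 107).
R = 26 + 0.6 × (82 − 26) = 26 + 0.6 × 56 = 59.6 → 60
G = 188 + 0.6 × (97 − 188) = 188 + 0.6 × -91 = 133.4 → 133
B = 156 + 0.6 × (107 − 156) = 156 + 0.6 × -49 = 126.6 → 127
So the blended color is (60, 133, 127), about #3c857f.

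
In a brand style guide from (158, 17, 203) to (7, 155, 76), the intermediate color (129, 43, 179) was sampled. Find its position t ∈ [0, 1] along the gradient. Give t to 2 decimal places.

Invert the lerp on the R channel (largest span, 151): t = (129 − 158) / (7 − 158) = -29/-151 = 0.19205.
Check on G: (43 − 17)/(155 − 17) = 0.1884 ✓

0.19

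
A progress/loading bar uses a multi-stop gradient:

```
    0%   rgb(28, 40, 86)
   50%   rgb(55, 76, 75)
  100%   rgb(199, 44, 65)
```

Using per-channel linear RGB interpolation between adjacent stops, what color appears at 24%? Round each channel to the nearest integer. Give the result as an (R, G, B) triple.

24% lies between the 0% and 50% stops, so the local fraction is t = (24 − 0)/(50 − 0) = 24/50 ≈ 0.48.
R = 28 + 0.48 × (55 − 28) = 40.96 → 41
G = 40 + 0.48 × (76 − 40) = 57.28 → 57
B = 86 + 0.48 × (75 − 86) = 80.72 → 81

(41, 57, 81)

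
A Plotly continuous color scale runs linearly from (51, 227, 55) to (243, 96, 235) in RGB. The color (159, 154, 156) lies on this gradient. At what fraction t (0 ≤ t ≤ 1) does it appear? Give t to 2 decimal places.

0.56

Invert the lerp on the R channel (largest span, 192): t = (159 − 51) / (243 − 51) = 108/192 = 0.5625.
Check on G: (154 − 227)/(96 − 227) = 0.5573 ✓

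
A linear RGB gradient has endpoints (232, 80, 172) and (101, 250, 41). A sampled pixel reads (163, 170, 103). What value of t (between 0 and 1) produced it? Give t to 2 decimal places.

Invert the lerp on the G channel (largest span, 170): t = (170 − 80) / (250 − 80) = 90/170 = 0.52941.
Check on R: (163 − 232)/(101 − 232) = 0.5267 ✓

0.53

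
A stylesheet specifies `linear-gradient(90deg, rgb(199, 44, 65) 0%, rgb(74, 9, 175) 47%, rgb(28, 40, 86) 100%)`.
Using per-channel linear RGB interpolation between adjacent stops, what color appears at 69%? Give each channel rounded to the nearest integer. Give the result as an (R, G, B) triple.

69% lies between the 47% and 100% stops, so the local fraction is t = (69 − 47)/(100 − 47) = 22/53 ≈ 0.4151.
R = 74 + 0.4151 × (28 − 74) = 54.905 → 55
G = 9 + 0.4151 × (40 − 9) = 21.868 → 22
B = 175 + 0.4151 × (86 − 175) = 138.056 → 138

(55, 22, 138)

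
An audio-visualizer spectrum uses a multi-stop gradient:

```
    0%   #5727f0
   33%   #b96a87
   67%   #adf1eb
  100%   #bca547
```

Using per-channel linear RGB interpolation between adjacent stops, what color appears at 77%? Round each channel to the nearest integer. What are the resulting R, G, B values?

(178, 218, 185)

77% lies between the 67% and 100% stops, so the local fraction is t = (77 − 67)/(100 − 67) = 10/33 ≈ 0.303.
#adf1eb → (173, 241, 235); #bca547 → (188, 165, 71).
R = 173 + 0.303 × (188 − 173) = 177.545 → 178
G = 241 + 0.303 × (165 − 241) = 217.972 → 218
B = 235 + 0.303 × (71 − 235) = 185.308 → 185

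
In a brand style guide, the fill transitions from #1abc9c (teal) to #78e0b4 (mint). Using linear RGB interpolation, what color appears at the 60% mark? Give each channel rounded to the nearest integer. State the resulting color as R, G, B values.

#1abc9c → (26, 188, 156); #78e0b4 → (120, 224, 180).
60% corresponds to t = 0.6.
R = 26 + 0.6 × (120 − 26) = 26 + 0.6 × 94 = 82.4 → 82
G = 188 + 0.6 × (224 − 188) = 188 + 0.6 × 36 = 209.6 → 210
B = 156 + 0.6 × (180 − 156) = 156 + 0.6 × 24 = 170.4 → 170

(82, 210, 170)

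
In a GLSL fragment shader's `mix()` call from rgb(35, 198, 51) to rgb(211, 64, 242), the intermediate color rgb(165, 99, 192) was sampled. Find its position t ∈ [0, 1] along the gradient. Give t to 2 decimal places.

Invert the lerp on the B channel (largest span, 191): t = (192 − 51) / (242 − 51) = 141/191 = 0.73822.
Check on R: (165 − 35)/(211 − 35) = 0.7386 ✓

0.74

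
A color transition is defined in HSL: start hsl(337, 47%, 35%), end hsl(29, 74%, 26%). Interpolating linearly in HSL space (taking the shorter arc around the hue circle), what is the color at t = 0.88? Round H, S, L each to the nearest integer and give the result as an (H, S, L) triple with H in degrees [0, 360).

Hue: 29 − 337 = -308°, but |-308| > 180 so the shorter arc goes the other way: Δh = -308 + 360 = 52°.
H = 337 + 0.88 × (52) = 382.76 → 383 → 383 mod 360 = 23°
S = 47 + 0.88 × (74 − 47) = 70.76 → 71%
L = 35 + 0.88 × (26 − 35) = 27.08 → 27%

(23, 71, 27)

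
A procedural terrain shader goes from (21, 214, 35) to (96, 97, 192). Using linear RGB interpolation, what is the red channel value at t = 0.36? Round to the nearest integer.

48

R = 21 + 0.36 × (96 − 21) = 48 → 48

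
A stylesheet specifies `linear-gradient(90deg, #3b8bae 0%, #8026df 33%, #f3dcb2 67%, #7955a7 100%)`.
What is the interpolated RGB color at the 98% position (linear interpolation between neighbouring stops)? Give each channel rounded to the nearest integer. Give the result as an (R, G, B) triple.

98% lies between the 67% and 100% stops, so the local fraction is t = (98 − 67)/(100 − 67) = 31/33 ≈ 0.9394.
#f3dcb2 → (243, 220, 178); #7955a7 → (121, 85, 167).
R = 243 + 0.9394 × (121 − 243) = 128.393 → 128
G = 220 + 0.9394 × (85 − 220) = 93.181 → 93
B = 178 + 0.9394 × (167 − 178) = 167.667 → 168

(128, 93, 168)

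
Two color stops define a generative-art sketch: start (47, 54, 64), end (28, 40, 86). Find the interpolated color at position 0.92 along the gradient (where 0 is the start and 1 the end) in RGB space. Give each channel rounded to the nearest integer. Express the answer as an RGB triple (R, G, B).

(30, 41, 84)

R = 47 + 0.92 × (28 − 47) = 47 + 0.92 × -19 = 29.52 → 30
G = 54 + 0.92 × (40 − 54) = 54 + 0.92 × -14 = 41.12 → 41
B = 64 + 0.92 × (86 − 64) = 64 + 0.92 × 22 = 84.24 → 84
So the blended color is (30, 41, 84), about #1e2954.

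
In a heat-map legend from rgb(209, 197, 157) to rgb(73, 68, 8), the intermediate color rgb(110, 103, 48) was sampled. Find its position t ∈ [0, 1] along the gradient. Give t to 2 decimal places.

Invert the lerp on the B channel (largest span, 149): t = (48 − 157) / (8 − 157) = -109/-149 = 0.73154.
Check on R: (110 − 209)/(73 − 209) = 0.7279 ✓

0.73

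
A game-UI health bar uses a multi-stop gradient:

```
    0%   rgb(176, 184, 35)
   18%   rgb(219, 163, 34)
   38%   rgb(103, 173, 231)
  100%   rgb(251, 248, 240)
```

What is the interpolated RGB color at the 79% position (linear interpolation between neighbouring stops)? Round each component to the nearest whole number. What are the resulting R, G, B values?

79% lies between the 38% and 100% stops, so the local fraction is t = (79 − 38)/(100 − 38) = 41/62 ≈ 0.6613.
R = 103 + 0.6613 × (251 − 103) = 200.872 → 201
G = 173 + 0.6613 × (248 − 173) = 222.597 → 223
B = 231 + 0.6613 × (240 − 231) = 236.952 → 237

(201, 223, 237)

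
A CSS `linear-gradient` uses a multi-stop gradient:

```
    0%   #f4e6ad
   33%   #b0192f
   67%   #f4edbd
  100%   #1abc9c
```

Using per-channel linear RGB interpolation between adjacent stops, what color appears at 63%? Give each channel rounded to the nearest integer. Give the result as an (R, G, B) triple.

(236, 212, 172)

63% lies between the 33% and 67% stops, so the local fraction is t = (63 − 33)/(67 − 33) = 30/34 ≈ 0.8824.
#b0192f → (176, 25, 47); #f4edbd → (244, 237, 189).
R = 176 + 0.8824 × (244 − 176) = 236.003 → 236
G = 25 + 0.8824 × (237 − 25) = 212.069 → 212
B = 47 + 0.8824 × (189 − 47) = 172.301 → 172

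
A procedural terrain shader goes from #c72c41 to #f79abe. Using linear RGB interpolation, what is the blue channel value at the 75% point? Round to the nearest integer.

B₁ = 65 (from #c72c41), B₂ = 190 (from #f79abe).
B = 65 + 0.75 × (190 − 65) = 158.75 → 159

159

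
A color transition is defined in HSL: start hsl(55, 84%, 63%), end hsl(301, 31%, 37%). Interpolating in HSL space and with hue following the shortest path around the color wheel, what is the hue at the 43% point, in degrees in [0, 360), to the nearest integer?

6

Hue: 301 − 55 = 246°, but |246| > 180 so the shorter arc goes the other way: Δh = 246 − 360 = -114°.
H = 55 + 0.43 × (-114) = 5.98 → 6°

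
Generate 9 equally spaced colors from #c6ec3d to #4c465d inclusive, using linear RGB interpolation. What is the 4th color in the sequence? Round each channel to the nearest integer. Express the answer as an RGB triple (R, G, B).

(152, 174, 73)

With 9 swatches and endpoints inclusive, swatch 4 sits at t = (4 − 1)/(9 − 1) = 3/8 ≈ 0.375.
#c6ec3d → (198, 236, 61); #4c465d → (76, 70, 93).
R = 198 + 0.375 × (76 − 198) = 152.25 → 152
G = 236 + 0.375 × (70 − 236) = 173.75 → 174
B = 61 + 0.375 × (93 − 61) = 73 → 73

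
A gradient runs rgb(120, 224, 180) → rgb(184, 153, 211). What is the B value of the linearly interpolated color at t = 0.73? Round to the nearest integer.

203

B = 180 + 0.73 × (211 − 180) = 202.63 → 203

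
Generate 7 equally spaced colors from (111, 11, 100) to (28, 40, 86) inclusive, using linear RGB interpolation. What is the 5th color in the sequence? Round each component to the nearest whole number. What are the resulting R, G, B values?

(56, 30, 91)

With 7 swatches and endpoints inclusive, swatch 5 sits at t = (5 − 1)/(7 − 1) = 4/6 ≈ 0.6667.
R = 111 + 0.6667 × (28 − 111) = 55.664 → 56
G = 11 + 0.6667 × (40 − 11) = 30.334 → 30
B = 100 + 0.6667 × (86 − 100) = 90.666 → 91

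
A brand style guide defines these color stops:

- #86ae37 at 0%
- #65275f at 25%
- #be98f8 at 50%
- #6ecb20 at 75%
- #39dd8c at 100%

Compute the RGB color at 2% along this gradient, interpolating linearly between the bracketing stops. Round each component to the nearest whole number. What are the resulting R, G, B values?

(131, 163, 58)

2% lies between the 0% and 25% stops, so the local fraction is t = (2 − 0)/(25 − 0) = 2/25 ≈ 0.08.
#86ae37 → (134, 174, 55); #65275f → (101, 39, 95).
R = 134 + 0.08 × (101 − 134) = 131.36 → 131
G = 174 + 0.08 × (39 − 174) = 163.2 → 163
B = 55 + 0.08 × (95 − 55) = 58.2 → 58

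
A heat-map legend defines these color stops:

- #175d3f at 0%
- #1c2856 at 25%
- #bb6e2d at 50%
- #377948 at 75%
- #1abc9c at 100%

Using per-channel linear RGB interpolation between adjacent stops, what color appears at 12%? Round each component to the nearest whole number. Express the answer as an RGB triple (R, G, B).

(25, 68, 74)

12% lies between the 0% and 25% stops, so the local fraction is t = (12 − 0)/(25 − 0) = 12/25 ≈ 0.48.
#175d3f → (23, 93, 63); #1c2856 → (28, 40, 86).
R = 23 + 0.48 × (28 − 23) = 25.4 → 25
G = 93 + 0.48 × (40 − 93) = 67.56 → 68
B = 63 + 0.48 × (86 − 63) = 74.04 → 74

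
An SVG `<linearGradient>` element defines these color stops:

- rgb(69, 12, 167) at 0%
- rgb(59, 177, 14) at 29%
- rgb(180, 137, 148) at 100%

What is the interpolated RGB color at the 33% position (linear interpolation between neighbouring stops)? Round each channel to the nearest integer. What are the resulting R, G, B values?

33% lies between the 29% and 100% stops, so the local fraction is t = (33 − 29)/(100 − 29) = 4/71 ≈ 0.0563.
R = 59 + 0.0563 × (180 − 59) = 65.812 → 66
G = 177 + 0.0563 × (137 − 177) = 174.748 → 175
B = 14 + 0.0563 × (148 − 14) = 21.544 → 22

(66, 175, 22)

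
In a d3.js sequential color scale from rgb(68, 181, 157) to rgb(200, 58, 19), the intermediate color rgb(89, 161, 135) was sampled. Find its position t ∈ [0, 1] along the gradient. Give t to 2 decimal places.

Invert the lerp on the B channel (largest span, 138): t = (135 − 157) / (19 − 157) = -22/-138 = 0.15942.
Check on R: (89 − 68)/(200 − 68) = 0.1591 ✓

0.16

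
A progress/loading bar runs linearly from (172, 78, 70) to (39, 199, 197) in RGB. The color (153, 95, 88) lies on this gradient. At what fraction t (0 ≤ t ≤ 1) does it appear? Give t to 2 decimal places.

0.14

Invert the lerp on the R channel (largest span, 133): t = (153 − 172) / (39 − 172) = -19/-133 = 0.14286.
Check on G: (95 − 78)/(199 − 78) = 0.1405 ✓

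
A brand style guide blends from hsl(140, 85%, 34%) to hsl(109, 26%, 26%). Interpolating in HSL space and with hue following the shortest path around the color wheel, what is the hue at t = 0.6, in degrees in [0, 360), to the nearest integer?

121

Hue arc: Δh = 109 − 140 = -31° (|Δh| ≤ 180, already the shorter path).
H = 140 + 0.6 × (-31) = 121.4 → 121°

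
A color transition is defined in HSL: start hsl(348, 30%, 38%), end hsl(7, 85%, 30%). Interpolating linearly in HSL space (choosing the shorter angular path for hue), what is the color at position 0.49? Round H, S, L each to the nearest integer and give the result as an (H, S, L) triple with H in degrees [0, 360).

(357, 57, 34)

Hue: 7 − 348 = -341°, but |-341| > 180 so the shorter arc goes the other way: Δh = -341 + 360 = 19°.
H = 348 + 0.49 × (19) = 357.31 → 357°
S = 30 + 0.49 × (85 − 30) = 56.95 → 57%
L = 38 + 0.49 × (30 − 38) = 34.08 → 34%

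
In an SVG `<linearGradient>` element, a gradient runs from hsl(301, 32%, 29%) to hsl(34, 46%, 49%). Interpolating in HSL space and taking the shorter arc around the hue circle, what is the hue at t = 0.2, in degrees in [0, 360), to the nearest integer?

320

Hue: 34 − 301 = -267°, but |-267| > 180 so the shorter arc goes the other way: Δh = -267 + 360 = 93°.
H = 301 + 0.2 × (93) = 319.6 → 320°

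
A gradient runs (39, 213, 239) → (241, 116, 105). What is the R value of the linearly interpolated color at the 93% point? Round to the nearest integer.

R = 39 + 0.93 × (241 − 39) = 226.86 → 227

227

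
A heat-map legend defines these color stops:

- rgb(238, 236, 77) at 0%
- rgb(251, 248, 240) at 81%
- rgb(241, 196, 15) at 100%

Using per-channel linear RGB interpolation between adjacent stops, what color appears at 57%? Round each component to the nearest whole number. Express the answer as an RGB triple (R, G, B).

(247, 244, 192)

57% lies between the 0% and 81% stops, so the local fraction is t = (57 − 0)/(81 − 0) = 57/81 ≈ 0.7037.
R = 238 + 0.7037 × (251 − 238) = 247.148 → 247
G = 236 + 0.7037 × (248 − 236) = 244.444 → 244
B = 77 + 0.7037 × (240 − 77) = 191.703 → 192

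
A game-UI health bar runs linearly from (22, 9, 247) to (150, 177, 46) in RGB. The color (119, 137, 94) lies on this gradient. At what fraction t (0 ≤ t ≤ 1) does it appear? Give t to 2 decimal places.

0.76

Invert the lerp on the B channel (largest span, 201): t = (94 − 247) / (46 − 247) = -153/-201 = 0.76119.
Check on R: (119 − 22)/(150 − 22) = 0.7578 ✓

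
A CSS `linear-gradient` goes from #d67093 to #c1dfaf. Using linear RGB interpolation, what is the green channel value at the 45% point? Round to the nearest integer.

G₁ = 112 (from #d67093), G₂ = 223 (from #c1dfaf).
G = 112 + 0.45 × (223 − 112) = 161.95 → 162

162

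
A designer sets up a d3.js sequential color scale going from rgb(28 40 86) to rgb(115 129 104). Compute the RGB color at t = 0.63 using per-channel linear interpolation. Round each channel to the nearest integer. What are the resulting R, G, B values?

R = 28 + 0.63 × (115 − 28) = 28 + 0.63 × 87 = 82.81 → 83
G = 40 + 0.63 × (129 − 40) = 40 + 0.63 × 89 = 96.07 → 96
B = 86 + 0.63 × (104 − 86) = 86 + 0.63 × 18 = 97.34 → 97
So the blended color is (83, 96, 97), about #536061.

(83, 96, 97)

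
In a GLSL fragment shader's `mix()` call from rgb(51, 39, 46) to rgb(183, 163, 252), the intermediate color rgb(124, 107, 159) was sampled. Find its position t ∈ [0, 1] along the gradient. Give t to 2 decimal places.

Invert the lerp on the B channel (largest span, 206): t = (159 − 46) / (252 − 46) = 113/206 = 0.54854.
Check on R: (124 − 51)/(183 − 51) = 0.553 ✓

0.55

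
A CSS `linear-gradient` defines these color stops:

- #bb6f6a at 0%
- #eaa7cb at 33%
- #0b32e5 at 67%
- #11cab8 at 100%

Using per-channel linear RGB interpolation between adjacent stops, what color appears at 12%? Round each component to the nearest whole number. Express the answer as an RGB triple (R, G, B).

12% lies between the 0% and 33% stops, so the local fraction is t = (12 − 0)/(33 − 0) = 12/33 ≈ 0.3636.
#bb6f6a → (187, 111, 106); #eaa7cb → (234, 167, 203).
R = 187 + 0.3636 × (234 − 187) = 204.089 → 204
G = 111 + 0.3636 × (167 − 111) = 131.362 → 131
B = 106 + 0.3636 × (203 − 106) = 141.269 → 141

(204, 131, 141)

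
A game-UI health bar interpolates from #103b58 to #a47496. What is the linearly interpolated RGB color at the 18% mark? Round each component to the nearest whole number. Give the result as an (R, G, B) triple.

(43, 69, 99)

#103b58 → (16, 59, 88); #a47496 → (164, 116, 150).
18% corresponds to t = 0.18.
R = 16 + 0.18 × (164 − 16) = 16 + 0.18 × 148 = 42.64 → 43
G = 59 + 0.18 × (116 − 59) = 59 + 0.18 × 57 = 69.26 → 69
B = 88 + 0.18 × (150 − 88) = 88 + 0.18 × 62 = 99.16 → 99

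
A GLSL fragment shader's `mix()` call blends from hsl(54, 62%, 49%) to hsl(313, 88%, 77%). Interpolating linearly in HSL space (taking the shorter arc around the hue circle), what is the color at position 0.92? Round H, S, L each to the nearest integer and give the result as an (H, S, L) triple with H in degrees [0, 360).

(321, 86, 75)

Hue: 313 − 54 = 259°, but |259| > 180 so the shorter arc goes the other way: Δh = 259 − 360 = -101°.
H = 54 + 0.92 × (-101) = -38.92 → -39 → -39 mod 360 = 321°
S = 62 + 0.92 × (88 − 62) = 85.92 → 86%
L = 49 + 0.92 × (77 − 49) = 74.76 → 75%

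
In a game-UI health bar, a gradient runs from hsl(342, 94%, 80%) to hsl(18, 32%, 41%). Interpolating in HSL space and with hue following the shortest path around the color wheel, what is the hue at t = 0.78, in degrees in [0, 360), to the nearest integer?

Hue: 18 − 342 = -324°, but |-324| > 180 so the shorter arc goes the other way: Δh = -324 + 360 = 36°.
H = 342 + 0.78 × (36) = 370.08 → 370 → 370 mod 360 = 10°

10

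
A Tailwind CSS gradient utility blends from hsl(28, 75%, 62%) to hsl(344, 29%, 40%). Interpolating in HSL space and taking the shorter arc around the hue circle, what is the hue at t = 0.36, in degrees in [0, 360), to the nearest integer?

12

Hue: 344 − 28 = 316°, but |316| > 180 so the shorter arc goes the other way: Δh = 316 − 360 = -44°.
H = 28 + 0.36 × (-44) = 12.16 → 12°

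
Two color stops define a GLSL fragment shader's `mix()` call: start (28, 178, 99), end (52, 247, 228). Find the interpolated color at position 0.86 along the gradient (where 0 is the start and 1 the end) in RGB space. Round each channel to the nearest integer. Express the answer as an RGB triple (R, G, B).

(49, 237, 210)

R = 28 + 0.86 × (52 − 28) = 28 + 0.86 × 24 = 48.64 → 49
G = 178 + 0.86 × (247 − 178) = 178 + 0.86 × 69 = 237.34 → 237
B = 99 + 0.86 × (228 − 99) = 99 + 0.86 × 129 = 209.94 → 210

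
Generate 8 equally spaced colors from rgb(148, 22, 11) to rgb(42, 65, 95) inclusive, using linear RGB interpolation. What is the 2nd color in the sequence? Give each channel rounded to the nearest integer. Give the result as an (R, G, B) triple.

With 8 swatches and endpoints inclusive, swatch 2 sits at t = (2 − 1)/(8 − 1) = 1/7 ≈ 0.1429.
R = 148 + 0.1429 × (42 − 148) = 132.853 → 133
G = 22 + 0.1429 × (65 − 22) = 28.145 → 28
B = 11 + 0.1429 × (95 − 11) = 23.004 → 23

(133, 28, 23)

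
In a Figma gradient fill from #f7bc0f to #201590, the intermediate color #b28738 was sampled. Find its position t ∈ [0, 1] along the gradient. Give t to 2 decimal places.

Invert the lerp on the R channel (largest span, 215): t = (178 − 247) / (32 − 247) = -69/-215 = 0.32093.
Check on G: (135 − 188)/(21 − 188) = 0.3174 ✓

0.32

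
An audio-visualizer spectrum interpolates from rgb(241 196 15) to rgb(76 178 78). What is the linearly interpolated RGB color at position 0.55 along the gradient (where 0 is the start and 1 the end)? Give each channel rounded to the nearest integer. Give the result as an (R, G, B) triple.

R = 241 + 0.55 × (76 − 241) = 241 + 0.55 × -165 = 150.25 → 150
G = 196 + 0.55 × (178 − 196) = 196 + 0.55 × -18 = 186.1 → 186
B = 15 + 0.55 × (78 − 15) = 15 + 0.55 × 63 = 49.65 → 50

(150, 186, 50)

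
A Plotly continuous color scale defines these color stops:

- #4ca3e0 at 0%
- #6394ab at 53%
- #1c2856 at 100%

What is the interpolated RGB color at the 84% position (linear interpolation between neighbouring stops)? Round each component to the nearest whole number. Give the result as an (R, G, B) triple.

84% lies between the 53% and 100% stops, so the local fraction is t = (84 − 53)/(100 − 53) = 31/47 ≈ 0.6596.
#6394ab → (99, 148, 171); #1c2856 → (28, 40, 86).
R = 99 + 0.6596 × (28 − 99) = 52.168 → 52
G = 148 + 0.6596 × (40 − 148) = 76.763 → 77
B = 171 + 0.6596 × (86 − 171) = 114.934 → 115

(52, 77, 115)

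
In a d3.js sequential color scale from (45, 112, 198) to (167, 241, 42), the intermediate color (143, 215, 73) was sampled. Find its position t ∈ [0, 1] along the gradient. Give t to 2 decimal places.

0.80

Invert the lerp on the B channel (largest span, 156): t = (73 − 198) / (42 − 198) = -125/-156 = 0.80128.
Check on R: (143 − 45)/(167 − 45) = 0.8033 ✓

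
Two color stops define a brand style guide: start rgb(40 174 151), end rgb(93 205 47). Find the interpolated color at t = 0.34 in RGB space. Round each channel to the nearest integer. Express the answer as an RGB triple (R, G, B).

R = 40 + 0.34 × (93 − 40) = 40 + 0.34 × 53 = 58.02 → 58
G = 174 + 0.34 × (205 − 174) = 174 + 0.34 × 31 = 184.54 → 185
B = 151 + 0.34 × (47 − 151) = 151 + 0.34 × -104 = 115.64 → 116

(58, 185, 116)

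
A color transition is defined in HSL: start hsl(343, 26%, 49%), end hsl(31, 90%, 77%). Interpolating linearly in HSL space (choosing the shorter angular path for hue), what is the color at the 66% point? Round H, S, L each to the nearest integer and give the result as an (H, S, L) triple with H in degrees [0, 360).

(15, 68, 67)

Hue: 31 − 343 = -312°, but |-312| > 180 so the shorter arc goes the other way: Δh = -312 + 360 = 48°.
H = 343 + 0.66 × (48) = 374.68 → 375 → 375 mod 360 = 15°
S = 26 + 0.66 × (90 − 26) = 68.24 → 68%
L = 49 + 0.66 × (77 − 49) = 67.48 → 67%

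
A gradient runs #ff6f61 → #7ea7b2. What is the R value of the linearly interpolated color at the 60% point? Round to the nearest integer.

178

R₁ = 255 (from #ff6f61), R₂ = 126 (from #7ea7b2).
R = 255 + 0.6 × (126 − 255) = 177.6 → 178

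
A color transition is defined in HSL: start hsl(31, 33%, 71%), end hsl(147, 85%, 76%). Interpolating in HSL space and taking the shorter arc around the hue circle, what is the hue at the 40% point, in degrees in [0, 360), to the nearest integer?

Hue arc: Δh = 147 − 31 = 116° (|Δh| ≤ 180, already the shorter path).
H = 31 + 0.4 × (116) = 77.4 → 77°

77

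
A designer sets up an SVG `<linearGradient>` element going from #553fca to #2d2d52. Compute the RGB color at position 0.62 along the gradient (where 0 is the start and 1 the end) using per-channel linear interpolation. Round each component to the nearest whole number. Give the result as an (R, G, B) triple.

(60, 52, 128)

#553fca → (85, 63, 202); #2d2d52 → (45, 45, 82).
R = 85 + 0.62 × (45 − 85) = 85 + 0.62 × -40 = 60.2 → 60
G = 63 + 0.62 × (45 − 63) = 63 + 0.62 × -18 = 51.84 → 52
B = 202 + 0.62 × (82 − 202) = 202 + 0.62 × -120 = 127.6 → 128
So the blended color is (60, 52, 128), about #3c3480.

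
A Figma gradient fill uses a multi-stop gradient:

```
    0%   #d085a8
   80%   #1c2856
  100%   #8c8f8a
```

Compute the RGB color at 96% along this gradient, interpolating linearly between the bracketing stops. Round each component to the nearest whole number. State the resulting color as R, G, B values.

96% lies between the 80% and 100% stops, so the local fraction is t = (96 − 80)/(100 − 80) = 16/20 ≈ 0.8.
#1c2856 → (28, 40, 86); #8c8f8a → (140, 143, 138).
R = 28 + 0.8 × (140 − 28) = 117.6 → 118
G = 40 + 0.8 × (143 − 40) = 122.4 → 122
B = 86 + 0.8 × (138 − 86) = 127.6 → 128

(118, 122, 128)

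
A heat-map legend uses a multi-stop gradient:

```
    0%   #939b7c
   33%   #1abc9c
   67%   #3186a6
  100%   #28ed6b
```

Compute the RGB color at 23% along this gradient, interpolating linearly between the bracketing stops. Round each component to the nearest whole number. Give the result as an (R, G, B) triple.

(63, 178, 146)

23% lies between the 0% and 33% stops, so the local fraction is t = (23 − 0)/(33 − 0) = 23/33 ≈ 0.697.
#939b7c → (147, 155, 124); #1abc9c → (26, 188, 156).
R = 147 + 0.697 × (26 − 147) = 62.663 → 63
G = 155 + 0.697 × (188 − 155) = 178.001 → 178
B = 124 + 0.697 × (156 − 124) = 146.304 → 146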